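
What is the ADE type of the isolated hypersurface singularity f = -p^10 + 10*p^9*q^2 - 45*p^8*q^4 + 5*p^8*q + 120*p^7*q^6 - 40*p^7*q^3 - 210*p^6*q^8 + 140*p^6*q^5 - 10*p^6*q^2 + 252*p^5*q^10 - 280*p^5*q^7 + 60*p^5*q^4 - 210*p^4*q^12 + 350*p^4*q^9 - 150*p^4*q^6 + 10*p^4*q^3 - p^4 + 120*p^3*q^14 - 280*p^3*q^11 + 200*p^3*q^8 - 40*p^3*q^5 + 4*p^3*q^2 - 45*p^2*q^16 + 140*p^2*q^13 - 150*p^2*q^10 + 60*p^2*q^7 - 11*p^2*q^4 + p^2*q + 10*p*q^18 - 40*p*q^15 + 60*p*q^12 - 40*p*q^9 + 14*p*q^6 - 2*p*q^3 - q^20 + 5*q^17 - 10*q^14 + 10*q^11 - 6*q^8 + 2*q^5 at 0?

The Hessian of f at 0 is [[0, 0], [0, 0]] with rank 0, so corank 2. A Groebner basis of the Jacobian ideal J(f) in C{p,q} is {p^3, p^2*q, p^2/4 + p*q^2, -p*q + q^3}; counting standard monomials gives mu = 6. Corank 2; j^3 = p^2*q has shape L^2 M (L != M), so D-series; mu = 6 gives D_6.

D_6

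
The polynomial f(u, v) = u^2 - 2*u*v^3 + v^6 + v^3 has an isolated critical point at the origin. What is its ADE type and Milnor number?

Type A2, Milnor number mu = 2.

The Hessian of f at 0 is [[2, 0], [0, 0]] with rank 1, so corank 1. A Groebner basis of the Jacobian ideal J(f) in C{u,v} is {v^2, u}; counting standard monomials gives mu = 2. Corank 1: A-series; mu = 2 gives A_2.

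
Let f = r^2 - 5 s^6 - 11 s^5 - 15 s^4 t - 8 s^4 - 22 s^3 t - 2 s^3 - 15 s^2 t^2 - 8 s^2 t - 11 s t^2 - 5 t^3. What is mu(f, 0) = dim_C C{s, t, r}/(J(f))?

The Hessian of f at 0 is [[0, 0, 0], [0, 0, 0], [0, 0, 2]] with rank 1, so corank 2. A Groebner basis of the Jacobian ideal J(f) in C{s,t,r} is {t^3, s^2 + t^2/2, s*t + t^2/2, r}; counting standard monomials gives mu = 4. Corank 2; j^3 = -(s + t)*(2*s^2 + 6*s*t + 5*t^2) splits into three distinct lines over C (the quadratic factor has nonzero discriminant), so D_4.

4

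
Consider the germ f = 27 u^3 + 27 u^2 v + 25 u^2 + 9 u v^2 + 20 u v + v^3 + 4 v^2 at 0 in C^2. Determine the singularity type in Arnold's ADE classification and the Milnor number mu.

Type A2, Milnor number mu = 2.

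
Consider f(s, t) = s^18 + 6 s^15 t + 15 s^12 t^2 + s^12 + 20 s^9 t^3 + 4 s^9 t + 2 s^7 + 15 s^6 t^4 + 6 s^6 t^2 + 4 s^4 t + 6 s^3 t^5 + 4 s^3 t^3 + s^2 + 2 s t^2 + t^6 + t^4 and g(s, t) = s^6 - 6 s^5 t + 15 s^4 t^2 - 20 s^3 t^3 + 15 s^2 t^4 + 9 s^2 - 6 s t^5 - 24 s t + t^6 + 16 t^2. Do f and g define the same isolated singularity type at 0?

Yes.

The Hessian of f at 0 has rank 1. Corank 1: A-series; mu = 5 gives A_5. The Hessian of g at 0 has rank 1. Corank 1: A-series; mu = 5 gives A_5. Both have type A_5, hence right-equivalent.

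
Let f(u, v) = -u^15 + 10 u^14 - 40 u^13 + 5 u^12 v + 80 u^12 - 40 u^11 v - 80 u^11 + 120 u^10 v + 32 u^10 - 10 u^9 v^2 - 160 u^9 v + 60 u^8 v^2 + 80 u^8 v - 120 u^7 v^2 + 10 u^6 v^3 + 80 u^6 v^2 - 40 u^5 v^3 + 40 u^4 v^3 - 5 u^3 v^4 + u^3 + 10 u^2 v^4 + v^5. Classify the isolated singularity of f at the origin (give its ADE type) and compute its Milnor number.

The Hessian of f at 0 has rank 0. Corank 2; j^3 = u^3 is a perfect cube, so E-series; the 5-jet and mu = 8 give E_8.

Type E8, Milnor number mu = 8.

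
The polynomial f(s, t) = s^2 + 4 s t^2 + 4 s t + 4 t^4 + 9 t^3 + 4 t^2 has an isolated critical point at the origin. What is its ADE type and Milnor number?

The Hessian of f at 0 is [[2, 4], [4, 8]] with rank 1, so corank 1. A Groebner basis of the Jacobian ideal J(f) in C{s,t} is {t^2, s + 2*t}; counting standard monomials gives mu = 2. Corank 1: A-series; mu = 2 gives A_2.

Type A_{2}, Milnor number mu = 2.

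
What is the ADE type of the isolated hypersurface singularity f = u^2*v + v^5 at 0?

The Hessian of f at 0 has rank 0. Corank 2; j^3 = u^2*v has shape L^2 M (L != M), so D-series; mu = 6 gives D_6.

D_6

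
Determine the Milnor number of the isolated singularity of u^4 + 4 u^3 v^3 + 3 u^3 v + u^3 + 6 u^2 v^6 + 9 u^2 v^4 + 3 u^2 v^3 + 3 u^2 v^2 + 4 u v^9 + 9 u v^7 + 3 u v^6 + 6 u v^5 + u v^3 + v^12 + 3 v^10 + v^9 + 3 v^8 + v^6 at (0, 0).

7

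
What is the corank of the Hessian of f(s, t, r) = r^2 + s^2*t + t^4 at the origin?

Hessian at 0 has rank 1.

2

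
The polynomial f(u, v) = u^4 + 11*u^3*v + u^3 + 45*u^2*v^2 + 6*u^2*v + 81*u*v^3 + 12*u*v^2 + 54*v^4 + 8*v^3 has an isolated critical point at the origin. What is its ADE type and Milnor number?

The Hessian of f at 0 is [[0, 0], [0, 0]] with rank 0, so corank 2. A Groebner basis of the Jacobian ideal J(f) in C{u,v} is {3*u^2 + 12*u*v + v^4 + v^3 + 12*v^2, u^3 + 30*u^2 + 120*u*v + 18*v^3 + 120*v^2, u^2*v - 9*u^2 - 36*u*v - 7*v^3 - 36*v^2, 2*u^2 + u*v^2 + 8*u*v + 8*v^3/3 + 8*v^2}; counting standard monomials gives mu = 7. Corank 2; j^3 = (u + 2*v)^3 is a perfect cube, so E-series; the 4-jet and mu = 7 give E_7.

Type E7, Milnor number mu = 7.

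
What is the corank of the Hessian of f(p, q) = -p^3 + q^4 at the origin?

2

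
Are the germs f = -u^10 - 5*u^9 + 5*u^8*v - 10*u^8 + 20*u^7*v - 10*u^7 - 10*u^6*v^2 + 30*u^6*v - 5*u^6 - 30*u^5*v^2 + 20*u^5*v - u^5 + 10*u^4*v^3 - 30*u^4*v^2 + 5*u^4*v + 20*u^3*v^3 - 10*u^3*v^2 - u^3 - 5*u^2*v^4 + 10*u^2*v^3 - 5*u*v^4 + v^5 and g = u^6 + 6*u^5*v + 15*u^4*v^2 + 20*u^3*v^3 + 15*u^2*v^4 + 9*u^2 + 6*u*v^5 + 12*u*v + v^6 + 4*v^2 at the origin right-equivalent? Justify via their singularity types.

The Hessian of f at 0 has rank 0. Corank 2; j^3 = -u^3 is a perfect cube, so E-series; the 5-jet and mu = 8 give E_8. The Hessian of g at 0 has rank 1. Corank 1: A-series; mu = 5 gives A_5. f is E_8 but g is A_5, hence not right-equivalent.

No.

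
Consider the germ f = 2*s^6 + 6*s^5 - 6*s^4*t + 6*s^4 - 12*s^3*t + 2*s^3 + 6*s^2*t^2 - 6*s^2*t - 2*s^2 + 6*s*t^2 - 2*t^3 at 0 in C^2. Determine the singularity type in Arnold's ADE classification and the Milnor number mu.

Type A2, Milnor number mu = 2.

The Hessian of f at 0 has rank 1. Corank 1: A-series; mu = 2 gives A_2.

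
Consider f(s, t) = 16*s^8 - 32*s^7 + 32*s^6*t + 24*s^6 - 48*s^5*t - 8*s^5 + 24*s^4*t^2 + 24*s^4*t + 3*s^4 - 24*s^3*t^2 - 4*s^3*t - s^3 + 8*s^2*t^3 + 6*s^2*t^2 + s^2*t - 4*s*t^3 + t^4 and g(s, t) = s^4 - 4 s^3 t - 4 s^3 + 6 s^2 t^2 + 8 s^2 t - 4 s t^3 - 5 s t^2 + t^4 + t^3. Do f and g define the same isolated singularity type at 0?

Yes.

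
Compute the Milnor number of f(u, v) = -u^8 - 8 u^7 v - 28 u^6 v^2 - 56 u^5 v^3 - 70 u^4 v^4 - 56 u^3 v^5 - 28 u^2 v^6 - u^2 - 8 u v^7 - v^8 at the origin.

The Hessian of f at 0 is [[-2, 0], [0, 0]] with rank 1, so corank 1. A Groebner basis of the Jacobian ideal J(f) in C{u,v} is {v^7, u}; counting standard monomials gives mu = 7. Corank 1: A-series; mu = 7 gives A_7.

7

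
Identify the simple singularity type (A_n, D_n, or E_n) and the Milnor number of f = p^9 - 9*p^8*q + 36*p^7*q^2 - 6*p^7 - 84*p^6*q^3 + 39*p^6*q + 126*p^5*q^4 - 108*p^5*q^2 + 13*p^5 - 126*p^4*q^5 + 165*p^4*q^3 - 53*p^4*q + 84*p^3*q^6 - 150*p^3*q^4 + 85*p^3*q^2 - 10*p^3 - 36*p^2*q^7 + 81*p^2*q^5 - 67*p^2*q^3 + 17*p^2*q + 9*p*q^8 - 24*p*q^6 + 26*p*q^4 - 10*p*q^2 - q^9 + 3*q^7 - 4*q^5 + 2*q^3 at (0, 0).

The Hessian of f at 0 has rank 0. Corank 2; j^3 = -(2*p - q)*(5*p^2 - 6*p*q + 2*q^2) splits into three distinct lines over C (the quadratic factor has nonzero discriminant), so D_4.

Type D_4, Milnor number mu = 4.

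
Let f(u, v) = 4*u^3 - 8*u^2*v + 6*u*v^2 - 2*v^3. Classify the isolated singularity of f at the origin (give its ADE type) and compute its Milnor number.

Type D_4, Milnor number mu = 4.

The Hessian of f at 0 has rank 0. Corank 2; j^3 = 2*(u - v)*(2*u^2 - 2*u*v + v^2) splits into three distinct lines over C (the quadratic factor has nonzero discriminant), so D_4.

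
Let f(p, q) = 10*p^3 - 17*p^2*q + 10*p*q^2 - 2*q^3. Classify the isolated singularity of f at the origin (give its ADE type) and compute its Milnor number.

The Hessian of f at 0 has rank 0. Corank 2; j^3 = (2*p - q)*(5*p^2 - 6*p*q + 2*q^2) splits into three distinct lines over C (the quadratic factor has nonzero discriminant), so D_4.

Type D_{4}, Milnor number mu = 4.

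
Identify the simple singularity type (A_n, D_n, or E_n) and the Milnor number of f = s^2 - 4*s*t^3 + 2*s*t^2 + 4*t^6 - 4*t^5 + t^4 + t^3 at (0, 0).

The Hessian of f at 0 is [[2, 0], [0, 0]] with rank 1, so corank 1. A Groebner basis of the Jacobian ideal J(f) in C{s,t} is {t^2, s}; counting standard monomials gives mu = 2. Corank 1: A-series; mu = 2 gives A_2.

Type A_{2}, Milnor number mu = 2.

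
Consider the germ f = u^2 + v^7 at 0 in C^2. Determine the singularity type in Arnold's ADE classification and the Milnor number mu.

The Hessian of f at 0 has rank 1. Corank 1: A-series; mu = 6 gives A_6.

Type A6, Milnor number mu = 6.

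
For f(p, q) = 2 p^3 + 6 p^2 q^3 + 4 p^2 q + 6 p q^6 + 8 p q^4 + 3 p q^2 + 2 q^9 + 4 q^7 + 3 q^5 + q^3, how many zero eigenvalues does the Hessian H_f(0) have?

2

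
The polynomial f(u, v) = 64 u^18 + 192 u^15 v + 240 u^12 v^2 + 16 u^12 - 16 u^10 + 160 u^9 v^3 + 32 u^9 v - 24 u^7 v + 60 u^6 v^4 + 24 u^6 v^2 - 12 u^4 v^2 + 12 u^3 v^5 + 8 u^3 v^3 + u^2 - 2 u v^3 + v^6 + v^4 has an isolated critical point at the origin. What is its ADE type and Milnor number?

Type A_3, Milnor number mu = 3.

The Hessian of f at 0 is [[2, 0], [0, 0]] with rank 1, so corank 1. A Groebner basis of the Jacobian ideal J(f) in C{u,v} is {v^3, u}; counting standard monomials gives mu = 3. Corank 1: A-series; mu = 3 gives A_3.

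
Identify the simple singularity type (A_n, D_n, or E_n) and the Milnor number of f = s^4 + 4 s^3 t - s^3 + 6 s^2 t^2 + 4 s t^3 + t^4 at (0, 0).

Type E6, Milnor number mu = 6.

The Hessian of f at 0 is [[0, 0], [0, 0]] with rank 0, so corank 2. A Groebner basis of the Jacobian ideal J(f) in C{s,t} is {t^4, s*t^2 + t^3/3, s^2}; counting standard monomials gives mu = 6. Corank 2; j^3 = -s^3 is a perfect cube, so E-series; the 4-jet and mu = 6 give E_6.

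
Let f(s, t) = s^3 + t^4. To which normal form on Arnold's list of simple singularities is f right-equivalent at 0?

The Hessian of f at 0 has rank 0. Corank 2; j^3 = s^3 is a perfect cube, so E-series; the 4-jet and mu = 6 give E_6.

E_{6}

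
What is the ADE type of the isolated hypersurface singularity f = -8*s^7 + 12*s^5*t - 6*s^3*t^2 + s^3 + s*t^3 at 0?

The Hessian of f at 0 has rank 0. Corank 2; j^3 = s^3 is a perfect cube, so E-series; the 4-jet and mu = 7 give E_7.

E7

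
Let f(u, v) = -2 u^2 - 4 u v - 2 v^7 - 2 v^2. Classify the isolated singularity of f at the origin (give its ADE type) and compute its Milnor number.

Type A_6, Milnor number mu = 6.

The Hessian of f at 0 is [[-4, -4], [-4, -4]] with rank 1, so corank 1. A Groebner basis of the Jacobian ideal J(f) in C{u,v} is {v^6, u + v}; counting standard monomials gives mu = 6. Corank 1: A-series; mu = 6 gives A_6.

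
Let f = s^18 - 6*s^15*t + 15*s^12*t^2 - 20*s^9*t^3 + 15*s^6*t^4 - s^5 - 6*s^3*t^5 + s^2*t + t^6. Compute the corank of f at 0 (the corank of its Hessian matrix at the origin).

2

Hessian at 0 has rank 0.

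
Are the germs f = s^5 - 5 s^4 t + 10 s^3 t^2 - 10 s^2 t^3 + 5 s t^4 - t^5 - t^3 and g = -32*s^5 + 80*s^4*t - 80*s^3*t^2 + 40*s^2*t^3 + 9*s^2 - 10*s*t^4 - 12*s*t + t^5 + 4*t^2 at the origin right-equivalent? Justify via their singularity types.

No.

The Hessian of f at 0 has rank 0. Corank 2; j^3 = -t^3 is a perfect cube, so E-series; the 5-jet and mu = 8 give E_8. The Hessian of g at 0 has rank 1. Corank 1: A-series; mu = 4 gives A_4. f is E_8 but g is A_4, hence not right-equivalent.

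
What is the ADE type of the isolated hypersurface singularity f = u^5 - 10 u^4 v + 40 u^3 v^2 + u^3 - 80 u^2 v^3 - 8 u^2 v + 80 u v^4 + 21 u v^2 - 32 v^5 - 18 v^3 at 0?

D6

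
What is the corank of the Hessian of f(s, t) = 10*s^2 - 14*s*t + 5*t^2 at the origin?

The Hessian at 0 is [[20, -14], [-14, 10]] of rank 2; hence corank 0.

0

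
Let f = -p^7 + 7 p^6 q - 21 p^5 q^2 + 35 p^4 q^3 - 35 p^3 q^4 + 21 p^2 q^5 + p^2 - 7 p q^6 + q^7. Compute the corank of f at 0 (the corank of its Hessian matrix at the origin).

The Hessian at 0 is [[2, 0], [0, 0]] of rank 1; hence corank 1.

1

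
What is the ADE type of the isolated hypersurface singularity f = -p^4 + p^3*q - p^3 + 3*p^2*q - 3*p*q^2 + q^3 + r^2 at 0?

E_{7}

The Hessian of f at 0 is [[0, 0, 0], [0, 0, 0], [0, 0, 2]] with rank 1, so corank 2. A Groebner basis of the Jacobian ideal J(f) in C{p,q,r} is {3*p^2 - 6*p*q + q^4 + q^3 + 3*q^2, p^3 + 3*p^2 - 6*p*q + 3*q^2, p^2*q + 3*p^2 - 6*p*q + 3*q^2, 2*p^2 + p*q^2 - 4*p*q - q^3/3 + 2*q^2, r}; counting standard monomials gives mu = 7. Corank 2; j^3 = -(p - q)^3 is a perfect cube, so E-series; the 4-jet and mu = 7 give E_7.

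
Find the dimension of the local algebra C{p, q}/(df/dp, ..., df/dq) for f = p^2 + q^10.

9

The Hessian of f at 0 has rank 1. Corank 1: A-series; mu = 9 gives A_9.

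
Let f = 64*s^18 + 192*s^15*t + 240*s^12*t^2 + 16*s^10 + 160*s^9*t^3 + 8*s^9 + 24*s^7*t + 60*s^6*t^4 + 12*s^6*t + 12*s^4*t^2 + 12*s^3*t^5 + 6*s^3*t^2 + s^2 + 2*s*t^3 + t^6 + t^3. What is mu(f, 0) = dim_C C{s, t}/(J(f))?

The Hessian of f at 0 has rank 1. Corank 1: A-series; mu = 2 gives A_2.

2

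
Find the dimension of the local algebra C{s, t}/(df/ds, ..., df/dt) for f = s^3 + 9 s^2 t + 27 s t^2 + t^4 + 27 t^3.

The Hessian of f at 0 has rank 0. Corank 2; j^3 = (s + 3*t)^3 is a perfect cube, so E-series; the 4-jet and mu = 6 give E_6.

6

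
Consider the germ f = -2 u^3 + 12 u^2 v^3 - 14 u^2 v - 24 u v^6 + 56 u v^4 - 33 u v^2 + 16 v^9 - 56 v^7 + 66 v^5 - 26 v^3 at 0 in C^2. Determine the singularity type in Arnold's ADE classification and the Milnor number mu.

Type D_{4}, Milnor number mu = 4.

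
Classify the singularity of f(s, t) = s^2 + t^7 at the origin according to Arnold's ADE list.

A6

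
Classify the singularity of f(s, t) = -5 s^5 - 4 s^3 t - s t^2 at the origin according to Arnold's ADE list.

The Hessian of f at 0 has rank 0. Corank 2; j^3 = -s*t^2 has shape L^2 M (L != M), so D-series; mu = 6 gives D_6.

D_{6}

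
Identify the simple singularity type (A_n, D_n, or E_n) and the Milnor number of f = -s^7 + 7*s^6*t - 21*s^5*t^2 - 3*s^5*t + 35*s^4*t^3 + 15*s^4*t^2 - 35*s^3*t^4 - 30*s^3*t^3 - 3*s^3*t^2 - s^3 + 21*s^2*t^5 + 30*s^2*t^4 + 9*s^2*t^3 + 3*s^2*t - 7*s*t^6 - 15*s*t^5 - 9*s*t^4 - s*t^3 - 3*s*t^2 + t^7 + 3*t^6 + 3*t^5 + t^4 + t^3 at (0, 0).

Type E7, Milnor number mu = 7.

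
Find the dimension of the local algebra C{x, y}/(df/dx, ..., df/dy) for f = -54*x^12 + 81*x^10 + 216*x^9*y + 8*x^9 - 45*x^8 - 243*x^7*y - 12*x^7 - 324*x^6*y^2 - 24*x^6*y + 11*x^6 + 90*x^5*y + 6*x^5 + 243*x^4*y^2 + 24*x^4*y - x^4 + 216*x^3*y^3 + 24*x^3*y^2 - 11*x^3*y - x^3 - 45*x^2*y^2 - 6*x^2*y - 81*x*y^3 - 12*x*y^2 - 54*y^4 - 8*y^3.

7

The Hessian of f at 0 has rank 0. Corank 2; j^3 = -(x + 2*y)^3 is a perfect cube, so E-series; the 4-jet and mu = 7 give E_7.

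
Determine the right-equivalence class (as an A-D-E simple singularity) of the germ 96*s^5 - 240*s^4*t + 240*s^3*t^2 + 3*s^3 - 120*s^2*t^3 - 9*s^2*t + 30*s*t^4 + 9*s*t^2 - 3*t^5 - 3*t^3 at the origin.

E_8

The Hessian of f at 0 is [[0, 0], [0, 0]] with rank 0, so corank 2. A Groebner basis of the Jacobian ideal J(f) in C{s,t} is {t^5, s*t^3 - 7*t^4/8, s^2 - 2*s*t + t^2}; counting standard monomials gives mu = 8. Corank 2; j^3 = 3*(s - t)^3 is a perfect cube, so E-series; the 5-jet and mu = 8 give E_8.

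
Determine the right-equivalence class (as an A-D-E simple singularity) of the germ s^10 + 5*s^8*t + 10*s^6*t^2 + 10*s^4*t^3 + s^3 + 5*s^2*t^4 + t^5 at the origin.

E_{8}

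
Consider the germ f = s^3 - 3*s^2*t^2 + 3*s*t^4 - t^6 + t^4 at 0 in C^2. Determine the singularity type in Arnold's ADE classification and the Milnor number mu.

Type E6, Milnor number mu = 6.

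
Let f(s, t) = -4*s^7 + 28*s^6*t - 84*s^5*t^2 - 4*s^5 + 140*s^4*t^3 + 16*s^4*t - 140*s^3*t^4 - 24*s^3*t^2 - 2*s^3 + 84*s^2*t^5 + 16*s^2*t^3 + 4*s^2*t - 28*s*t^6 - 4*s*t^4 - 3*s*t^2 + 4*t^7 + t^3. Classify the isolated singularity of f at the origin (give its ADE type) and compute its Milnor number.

Type D_{4}, Milnor number mu = 4.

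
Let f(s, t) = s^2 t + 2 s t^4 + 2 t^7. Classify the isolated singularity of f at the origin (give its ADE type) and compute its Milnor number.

Type D_8, Milnor number mu = 8.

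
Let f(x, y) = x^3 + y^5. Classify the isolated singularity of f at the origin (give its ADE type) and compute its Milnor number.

Type E_8, Milnor number mu = 8.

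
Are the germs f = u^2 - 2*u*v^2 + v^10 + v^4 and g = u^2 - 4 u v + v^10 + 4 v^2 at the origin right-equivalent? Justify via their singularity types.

Yes.

The Hessian of f at 0 has rank 1. Corank 1: A-series; mu = 9 gives A_9. The Hessian of g at 0 has rank 1. Corank 1: A-series; mu = 9 gives A_9. Both have type A_9, hence right-equivalent.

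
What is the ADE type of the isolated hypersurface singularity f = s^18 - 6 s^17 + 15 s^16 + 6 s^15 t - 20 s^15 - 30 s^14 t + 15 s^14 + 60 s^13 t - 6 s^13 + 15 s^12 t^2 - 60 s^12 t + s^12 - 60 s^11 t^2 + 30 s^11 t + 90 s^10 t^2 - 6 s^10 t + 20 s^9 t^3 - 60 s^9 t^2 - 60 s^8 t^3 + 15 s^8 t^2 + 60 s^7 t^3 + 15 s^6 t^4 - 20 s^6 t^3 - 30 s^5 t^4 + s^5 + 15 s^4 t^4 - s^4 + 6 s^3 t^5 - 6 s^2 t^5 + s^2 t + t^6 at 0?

D_7

The Hessian of f at 0 is [[0, 0], [0, 0]] with rank 0, so corank 2. A Groebner basis of the Jacobian ideal J(f) in C{s,t} is {s^2/6 + t^5, s^3, s*t}; counting standard monomials gives mu = 7. Corank 2; j^3 = s^2*t has shape L^2 M (L != M), so D-series; mu = 7 gives D_7.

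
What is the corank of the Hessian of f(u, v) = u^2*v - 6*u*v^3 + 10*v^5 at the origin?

Hessian at 0 has rank 0.

2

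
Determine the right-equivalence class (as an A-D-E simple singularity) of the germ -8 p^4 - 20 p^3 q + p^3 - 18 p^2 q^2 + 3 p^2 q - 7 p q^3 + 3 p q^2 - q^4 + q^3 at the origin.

E7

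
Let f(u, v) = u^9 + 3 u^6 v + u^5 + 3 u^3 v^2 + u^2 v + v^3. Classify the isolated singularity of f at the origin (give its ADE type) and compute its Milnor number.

The Hessian of f at 0 is [[0, 0], [0, 0]] with rank 0, so corank 2. A Groebner basis of the Jacobian ideal J(f) in C{u,v} is {v^3, u^2 + 3*v^2, u*v}; counting standard monomials gives mu = 4. Corank 2; j^3 = v*(u^2 + v^2) splits into three distinct lines over C (the quadratic factor has nonzero discriminant), so D_4.

Type D4, Milnor number mu = 4.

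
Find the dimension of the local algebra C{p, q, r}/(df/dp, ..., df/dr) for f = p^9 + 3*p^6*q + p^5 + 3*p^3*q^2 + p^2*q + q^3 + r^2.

4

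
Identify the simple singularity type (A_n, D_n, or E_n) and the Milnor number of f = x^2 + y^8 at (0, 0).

Type A_{7}, Milnor number mu = 7.

The Hessian of f at 0 has rank 1. Corank 1: A-series; mu = 7 gives A_7.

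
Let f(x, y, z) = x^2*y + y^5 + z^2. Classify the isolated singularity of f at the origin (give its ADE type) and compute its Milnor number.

Type D_{6}, Milnor number mu = 6.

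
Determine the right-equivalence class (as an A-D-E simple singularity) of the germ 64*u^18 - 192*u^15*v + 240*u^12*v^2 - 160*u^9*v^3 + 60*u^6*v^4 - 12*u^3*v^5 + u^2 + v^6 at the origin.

A5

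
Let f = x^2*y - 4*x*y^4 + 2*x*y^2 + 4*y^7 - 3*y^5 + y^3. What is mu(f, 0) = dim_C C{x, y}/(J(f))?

The Hessian of f at 0 is [[0, 0], [0, 0]] with rank 0, so corank 2. A Groebner basis of the Jacobian ideal J(f) in C{x,y} is {-x*y/2 + y^4 - y^2/2, x*y^2 + y^3, x^2 + 9*x*y/2 + 7*y^2/2}; counting standard monomials gives mu = 6. Corank 2; j^3 = y*(x + y)^2 has shape L^2 M (L != M), so D-series; mu = 6 gives D_6.

6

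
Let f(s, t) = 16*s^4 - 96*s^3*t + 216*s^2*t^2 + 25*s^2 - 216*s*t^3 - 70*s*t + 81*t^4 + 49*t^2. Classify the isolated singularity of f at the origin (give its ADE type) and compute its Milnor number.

Type A_{3}, Milnor number mu = 3.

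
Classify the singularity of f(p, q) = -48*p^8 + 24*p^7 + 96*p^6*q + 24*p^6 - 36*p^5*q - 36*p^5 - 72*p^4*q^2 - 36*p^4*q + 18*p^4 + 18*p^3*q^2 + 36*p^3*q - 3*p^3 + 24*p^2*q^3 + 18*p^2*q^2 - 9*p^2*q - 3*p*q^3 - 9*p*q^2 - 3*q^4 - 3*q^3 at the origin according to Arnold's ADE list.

The Hessian of f at 0 is [[0, 0], [0, 0]] with rank 0, so corank 2. A Groebner basis of the Jacobian ideal J(f) in C{p,q} is {-3*p^2/26 - 3*p*q/13 + q^4 - q^3/26 - 3*q^2/26, p^3 - 21*p^2/26 - 21*p*q/13 + 19*q^3/26 - 21*q^2/26, p^2*q + p^2/2 + p*q - 5*q^3/6 + q^2/2, -3*p^2/13 + p*q^2 - 6*p*q/13 + 12*q^3/13 - 3*q^2/13}; counting standard monomials gives mu = 7. Corank 2; j^3 = -3*(p + q)^3 is a perfect cube, so E-series; the 4-jet and mu = 7 give E_7.

E_{7}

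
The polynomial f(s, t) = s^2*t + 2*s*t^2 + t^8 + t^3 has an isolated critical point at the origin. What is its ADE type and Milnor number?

Type D_9, Milnor number mu = 9.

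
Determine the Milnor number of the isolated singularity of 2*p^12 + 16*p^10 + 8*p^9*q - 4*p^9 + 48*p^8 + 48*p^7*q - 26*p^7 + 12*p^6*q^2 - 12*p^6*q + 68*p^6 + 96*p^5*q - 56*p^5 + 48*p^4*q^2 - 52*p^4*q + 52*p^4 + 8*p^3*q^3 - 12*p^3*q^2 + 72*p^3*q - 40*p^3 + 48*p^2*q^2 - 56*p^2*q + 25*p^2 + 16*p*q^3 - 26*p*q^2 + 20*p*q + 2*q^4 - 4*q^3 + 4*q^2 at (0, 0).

3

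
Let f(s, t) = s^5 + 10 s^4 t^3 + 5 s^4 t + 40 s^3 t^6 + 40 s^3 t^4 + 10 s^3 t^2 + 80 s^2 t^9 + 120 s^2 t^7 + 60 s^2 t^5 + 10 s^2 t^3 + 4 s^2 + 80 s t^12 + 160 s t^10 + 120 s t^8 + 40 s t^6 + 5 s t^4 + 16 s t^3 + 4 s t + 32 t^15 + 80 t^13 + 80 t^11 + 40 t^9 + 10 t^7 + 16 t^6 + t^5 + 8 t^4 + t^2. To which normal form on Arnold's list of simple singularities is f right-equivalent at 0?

A_4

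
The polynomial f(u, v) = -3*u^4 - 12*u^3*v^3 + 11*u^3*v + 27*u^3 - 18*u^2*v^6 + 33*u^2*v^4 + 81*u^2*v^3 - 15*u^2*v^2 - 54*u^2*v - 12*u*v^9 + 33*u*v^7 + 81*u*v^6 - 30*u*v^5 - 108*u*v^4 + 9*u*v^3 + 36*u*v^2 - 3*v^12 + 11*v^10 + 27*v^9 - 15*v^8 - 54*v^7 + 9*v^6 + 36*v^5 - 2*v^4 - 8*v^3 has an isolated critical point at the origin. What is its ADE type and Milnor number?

The Hessian of f at 0 has rank 0. Corank 2; j^3 = (3*u - 2*v)^3 is a perfect cube, so E-series; the 4-jet and mu = 7 give E_7.

Type E7, Milnor number mu = 7.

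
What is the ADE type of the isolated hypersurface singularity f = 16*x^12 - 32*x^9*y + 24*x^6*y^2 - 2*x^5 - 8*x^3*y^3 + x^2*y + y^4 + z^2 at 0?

D_{5}

The Hessian of f at 0 is [[0, 0, 0], [0, 0, 0], [0, 0, 2]] with rank 1, so corank 2. A Groebner basis of the Jacobian ideal J(f) in C{x,y,z} is {x^3, x^2/4 + y^3, x*y, z}; counting standard monomials gives mu = 5. Corank 2; j^3 = x^2*y has shape L^2 M (L != M), so D-series; mu = 5 gives D_5.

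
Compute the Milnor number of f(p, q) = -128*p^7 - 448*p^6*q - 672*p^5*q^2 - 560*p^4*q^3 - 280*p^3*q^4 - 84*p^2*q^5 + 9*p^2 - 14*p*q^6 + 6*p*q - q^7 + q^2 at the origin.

The Hessian of f at 0 has rank 1. Corank 1: A-series; mu = 6 gives A_6.

6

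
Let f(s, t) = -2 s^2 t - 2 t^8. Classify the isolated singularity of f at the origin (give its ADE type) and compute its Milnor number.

Type D_9, Milnor number mu = 9.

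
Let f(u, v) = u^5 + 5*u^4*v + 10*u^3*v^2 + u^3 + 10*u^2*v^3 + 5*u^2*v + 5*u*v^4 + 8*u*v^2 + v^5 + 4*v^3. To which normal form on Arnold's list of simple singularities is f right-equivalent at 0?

The Hessian of f at 0 has rank 0. Corank 2; j^3 = (u + v)*(u + 2*v)^2 has shape L^2 M (L != M), so D-series; mu = 6 gives D_6.

D6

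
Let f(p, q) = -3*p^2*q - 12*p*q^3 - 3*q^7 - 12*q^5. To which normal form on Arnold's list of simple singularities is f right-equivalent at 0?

D_{8}

The Hessian of f at 0 has rank 0. Corank 2; j^3 = -3*p^2*q has shape L^2 M (L != M), so D-series; mu = 8 gives D_8.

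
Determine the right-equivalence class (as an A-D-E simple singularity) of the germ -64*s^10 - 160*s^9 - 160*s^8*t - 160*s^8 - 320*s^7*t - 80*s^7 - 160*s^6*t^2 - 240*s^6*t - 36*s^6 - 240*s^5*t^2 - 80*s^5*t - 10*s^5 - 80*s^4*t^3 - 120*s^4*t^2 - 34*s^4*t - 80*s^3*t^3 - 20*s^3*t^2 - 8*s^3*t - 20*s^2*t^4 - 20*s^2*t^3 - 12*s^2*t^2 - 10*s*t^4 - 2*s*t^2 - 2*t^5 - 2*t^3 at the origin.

The Hessian of f at 0 has rank 0. Corank 2; j^3 = -2*t^2*(s + t) has shape L^2 M (L != M), so D-series; mu = 6 gives D_6.

D_{6}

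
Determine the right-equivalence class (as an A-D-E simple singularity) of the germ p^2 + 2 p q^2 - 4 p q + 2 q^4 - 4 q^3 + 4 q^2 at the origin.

A_3

The Hessian of f at 0 is [[2, -4], [-4, 8]] with rank 1, so corank 1. A Groebner basis of the Jacobian ideal J(f) in C{p,q} is {p^2 + 4*p - 8*q, p*q + 2*p - 4*q, p + q^2 - 2*q}; counting standard monomials gives mu = 3. Corank 1: A-series; mu = 3 gives A_3.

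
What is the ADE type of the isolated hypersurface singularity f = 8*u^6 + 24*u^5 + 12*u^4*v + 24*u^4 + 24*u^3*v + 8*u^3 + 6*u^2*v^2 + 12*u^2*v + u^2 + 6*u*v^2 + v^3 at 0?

The Hessian of f at 0 has rank 1. Corank 1: A-series; mu = 2 gives A_2.

A_2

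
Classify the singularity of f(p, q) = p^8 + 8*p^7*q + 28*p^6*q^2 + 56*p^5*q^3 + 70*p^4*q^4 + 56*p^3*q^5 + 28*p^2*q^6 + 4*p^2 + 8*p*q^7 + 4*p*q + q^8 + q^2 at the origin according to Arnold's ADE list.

A7

The Hessian of f at 0 has rank 1. Corank 1: A-series; mu = 7 gives A_7.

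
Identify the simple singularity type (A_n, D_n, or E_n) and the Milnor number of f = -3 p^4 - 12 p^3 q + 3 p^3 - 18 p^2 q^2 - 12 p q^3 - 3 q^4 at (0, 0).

The Hessian of f at 0 has rank 0. Corank 2; j^3 = 3*p^3 is a perfect cube, so E-series; the 4-jet and mu = 6 give E_6.

Type E_{6}, Milnor number mu = 6.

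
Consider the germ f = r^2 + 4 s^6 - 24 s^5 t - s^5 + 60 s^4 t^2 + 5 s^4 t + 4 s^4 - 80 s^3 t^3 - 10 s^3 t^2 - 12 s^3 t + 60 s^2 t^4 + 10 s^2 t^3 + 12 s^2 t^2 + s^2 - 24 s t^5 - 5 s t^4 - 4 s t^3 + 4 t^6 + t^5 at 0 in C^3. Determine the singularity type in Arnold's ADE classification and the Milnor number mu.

Type A4, Milnor number mu = 4.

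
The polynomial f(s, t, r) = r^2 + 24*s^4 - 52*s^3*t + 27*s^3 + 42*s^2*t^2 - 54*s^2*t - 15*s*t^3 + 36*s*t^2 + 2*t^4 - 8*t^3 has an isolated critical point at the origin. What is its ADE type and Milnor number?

Type E_7, Milnor number mu = 7.

The Hessian of f at 0 has rank 1. Corank 2; j^3 = (3*s - 2*t)^3 is a perfect cube, so E-series; the 4-jet and mu = 7 give E_7.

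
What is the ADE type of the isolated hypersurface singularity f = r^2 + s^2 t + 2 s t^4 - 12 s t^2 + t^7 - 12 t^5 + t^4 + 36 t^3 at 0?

D5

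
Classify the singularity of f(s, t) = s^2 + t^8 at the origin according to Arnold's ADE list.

The Hessian of f at 0 has rank 1. Corank 1: A-series; mu = 7 gives A_7.

A_{7}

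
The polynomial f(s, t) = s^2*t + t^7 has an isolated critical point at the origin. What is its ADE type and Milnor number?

Type D8, Milnor number mu = 8.

The Hessian of f at 0 has rank 0. Corank 2; j^3 = s^2*t has shape L^2 M (L != M), so D-series; mu = 8 gives D_8.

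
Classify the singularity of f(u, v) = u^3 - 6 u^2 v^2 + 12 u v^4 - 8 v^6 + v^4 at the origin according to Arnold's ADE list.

The Hessian of f at 0 has rank 0. Corank 2; j^3 = u^3 is a perfect cube, so E-series; the 4-jet and mu = 6 give E_6.

E_{6}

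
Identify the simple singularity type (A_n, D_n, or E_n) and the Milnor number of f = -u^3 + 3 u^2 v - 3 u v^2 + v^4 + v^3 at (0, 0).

Type E6, Milnor number mu = 6.

The Hessian of f at 0 has rank 0. Corank 2; j^3 = -(u - v)^3 is a perfect cube, so E-series; the 4-jet and mu = 6 give E_6.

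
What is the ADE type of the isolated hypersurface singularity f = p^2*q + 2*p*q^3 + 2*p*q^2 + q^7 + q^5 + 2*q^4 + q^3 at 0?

D8

The Hessian of f at 0 has rank 0. Corank 2; j^3 = q*(p + q)^2 has shape L^2 M (L != M), so D-series; mu = 8 gives D_8.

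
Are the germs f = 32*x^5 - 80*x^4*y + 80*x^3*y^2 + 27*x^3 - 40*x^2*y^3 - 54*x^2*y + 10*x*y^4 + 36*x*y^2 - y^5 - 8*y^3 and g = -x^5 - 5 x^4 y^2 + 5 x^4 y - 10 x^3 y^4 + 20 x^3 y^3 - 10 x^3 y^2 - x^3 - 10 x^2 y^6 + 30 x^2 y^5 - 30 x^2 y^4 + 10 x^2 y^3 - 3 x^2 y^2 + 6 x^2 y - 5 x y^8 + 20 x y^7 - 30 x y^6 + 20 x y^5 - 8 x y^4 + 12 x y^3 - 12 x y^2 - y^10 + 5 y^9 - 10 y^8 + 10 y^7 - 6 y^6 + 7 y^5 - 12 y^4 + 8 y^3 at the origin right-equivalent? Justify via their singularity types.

Yes.

The Hessian of f at 0 is [[0, 0], [0, 0]] with rank 0, so corank 2. A Groebner basis of the Jacobian ideal J(f) in C{x,y} is {y^5, x*y^3 - 5*y^4/8, x^2 - 4*x*y/3 + 4*y^2/9}; counting standard monomials gives mu = 8. Corank 2; j^3 = (3*x - 2*y)^3 is a perfect cube, so E-series; the 5-jet and mu = 8 give E_8. The Hessian of g at 0 is [[0, 0], [0, 0]] with rank 0, so corank 2. A Groebner basis of the Jacobian ideal J(g) in C{x,y} is {7*x^2/4 + x*y^3 + 7*x*y^2/2 - 7*x*y - 7*y^3 + 7*y^2, x^2 + 2*x*y^2 - 4*x*y + y^4 - 4*y^3 + 4*y^2, x^3 + 3*x^2 - 6*x*y^2 - 12*x*y + 4*y^3 + 12*y^2, x^2*y + x^2/2 - 3*x*y^2 - 2*x*y + 2*y^3 + 2*y^2}; counting standard monomials gives mu = 8. Corank 2; j^3 = -(x - 2*y)^3 is a perfect cube, so E-series; the 5-jet and mu = 8 give E_8. Both have type E_8, hence right-equivalent.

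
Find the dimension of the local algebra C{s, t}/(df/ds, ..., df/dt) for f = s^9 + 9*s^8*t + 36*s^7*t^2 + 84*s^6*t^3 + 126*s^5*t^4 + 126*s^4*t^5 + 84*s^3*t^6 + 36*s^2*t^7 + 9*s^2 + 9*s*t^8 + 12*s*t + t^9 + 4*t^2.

8

The Hessian of f at 0 is [[18, 12], [12, 8]] with rank 1, so corank 1. A Groebner basis of the Jacobian ideal J(f) in C{s,t} is {t^8, s + 2*t/3}; counting standard monomials gives mu = 8. Corank 1: A-series; mu = 8 gives A_8.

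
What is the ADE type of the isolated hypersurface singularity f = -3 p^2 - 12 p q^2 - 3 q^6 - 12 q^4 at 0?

A5

The Hessian of f at 0 has rank 1. Corank 1: A-series; mu = 5 gives A_5.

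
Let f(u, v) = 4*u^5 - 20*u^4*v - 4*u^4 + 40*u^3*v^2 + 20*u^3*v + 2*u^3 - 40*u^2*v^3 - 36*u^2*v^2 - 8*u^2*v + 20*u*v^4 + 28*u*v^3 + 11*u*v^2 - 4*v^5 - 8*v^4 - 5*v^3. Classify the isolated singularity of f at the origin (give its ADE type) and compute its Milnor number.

Type D_{4}, Milnor number mu = 4.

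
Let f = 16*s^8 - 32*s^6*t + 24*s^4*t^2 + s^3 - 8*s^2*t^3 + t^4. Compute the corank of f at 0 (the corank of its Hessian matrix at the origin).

The Hessian at 0 is [[0, 0], [0, 0]] of rank 0; hence corank 2.

2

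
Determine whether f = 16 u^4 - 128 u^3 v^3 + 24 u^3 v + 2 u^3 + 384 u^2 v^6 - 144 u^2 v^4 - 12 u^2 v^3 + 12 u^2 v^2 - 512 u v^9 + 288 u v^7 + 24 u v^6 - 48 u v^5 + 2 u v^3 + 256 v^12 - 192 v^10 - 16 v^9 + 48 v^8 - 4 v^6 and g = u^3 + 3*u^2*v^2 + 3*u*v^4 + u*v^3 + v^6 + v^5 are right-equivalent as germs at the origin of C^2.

Yes.

The Hessian of f at 0 has rank 0. Corank 2; j^3 = 2*u^3 is a perfect cube, so E-series; the 4-jet and mu = 7 give E_7. The Hessian of g at 0 has rank 0. Corank 2; j^3 = u^3 is a perfect cube, so E-series; the 4-jet and mu = 7 give E_7. Both have type E_7, hence right-equivalent.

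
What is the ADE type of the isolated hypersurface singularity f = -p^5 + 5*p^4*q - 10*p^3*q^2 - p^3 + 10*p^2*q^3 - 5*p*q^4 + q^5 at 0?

The Hessian of f at 0 has rank 0. Corank 2; j^3 = -p^3 is a perfect cube, so E-series; the 5-jet and mu = 8 give E_8.

E_{8}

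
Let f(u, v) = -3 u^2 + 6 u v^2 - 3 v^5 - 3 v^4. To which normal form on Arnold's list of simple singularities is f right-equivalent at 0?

A_{4}

The Hessian of f at 0 has rank 1. Corank 1: A-series; mu = 4 gives A_4.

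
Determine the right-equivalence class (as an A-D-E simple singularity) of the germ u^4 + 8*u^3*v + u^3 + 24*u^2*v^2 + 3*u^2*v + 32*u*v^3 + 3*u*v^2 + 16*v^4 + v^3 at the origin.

The Hessian of f at 0 has rank 0. Corank 2; j^3 = (u + v)^3 is a perfect cube, so E-series; the 4-jet and mu = 6 give E_6.

E_6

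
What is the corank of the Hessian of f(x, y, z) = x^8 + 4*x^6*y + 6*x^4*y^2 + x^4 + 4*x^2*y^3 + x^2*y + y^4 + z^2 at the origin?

2

Hessian at 0 has rank 1.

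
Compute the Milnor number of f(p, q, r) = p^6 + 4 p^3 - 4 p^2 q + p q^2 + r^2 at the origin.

7

The Hessian of f at 0 has rank 1. Corank 2; j^3 = p*(2*p - q)^2 has shape L^2 M (L != M), so D-series; mu = 7 gives D_7.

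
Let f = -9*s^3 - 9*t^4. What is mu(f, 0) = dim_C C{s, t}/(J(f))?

The Hessian of f at 0 has rank 0. Corank 2; j^3 = -9*s^3 is a perfect cube, so E-series; the 4-jet and mu = 6 give E_6.

6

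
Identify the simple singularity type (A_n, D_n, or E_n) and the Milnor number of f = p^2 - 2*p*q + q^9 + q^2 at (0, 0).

The Hessian of f at 0 has rank 1. Corank 1: A-series; mu = 8 gives A_8.

Type A_8, Milnor number mu = 8.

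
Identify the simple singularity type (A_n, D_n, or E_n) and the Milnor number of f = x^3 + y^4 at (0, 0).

The Hessian of f at 0 has rank 0. Corank 2; j^3 = x^3 is a perfect cube, so E-series; the 4-jet and mu = 6 give E_6.

Type E_{6}, Milnor number mu = 6.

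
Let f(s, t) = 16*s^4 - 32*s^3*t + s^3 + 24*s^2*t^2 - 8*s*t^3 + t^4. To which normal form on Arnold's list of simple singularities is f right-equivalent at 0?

E6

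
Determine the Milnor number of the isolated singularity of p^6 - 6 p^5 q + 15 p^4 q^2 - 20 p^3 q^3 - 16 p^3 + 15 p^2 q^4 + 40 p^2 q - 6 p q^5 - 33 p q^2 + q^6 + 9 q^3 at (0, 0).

7

The Hessian of f at 0 is [[0, 0], [0, 0]] with rank 0, so corank 2. A Groebner basis of the Jacobian ideal J(f) in C{p,q} is {2048*p*q/3 + q^5 - 512*q^2, p*q^2 - 3*q^3/4, p^2 - 7*p*q/4 + 3*q^2/4}; counting standard monomials gives mu = 7. Corank 2; j^3 = -(p - q)*(4*p - 3*q)^2 has shape L^2 M (L != M), so D-series; mu = 7 gives D_7.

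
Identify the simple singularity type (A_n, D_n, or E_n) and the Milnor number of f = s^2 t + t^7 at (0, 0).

Type D8, Milnor number mu = 8.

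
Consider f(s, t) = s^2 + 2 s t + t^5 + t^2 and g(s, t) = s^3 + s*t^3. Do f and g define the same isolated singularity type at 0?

No.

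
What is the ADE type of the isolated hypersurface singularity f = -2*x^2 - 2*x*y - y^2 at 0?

The Hessian of f at 0 is [[-4, -2], [-2, -2]] with rank 2, so corank 0. A Groebner basis of the Jacobian ideal J(f) in C{x,y} is {x, y}; counting standard monomials gives mu = 1. Corank 0: nondegenerate Morse point, so A_1.

A1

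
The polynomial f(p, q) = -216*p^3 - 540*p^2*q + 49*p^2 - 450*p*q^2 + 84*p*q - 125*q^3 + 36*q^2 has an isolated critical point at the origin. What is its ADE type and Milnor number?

Type A_2, Milnor number mu = 2.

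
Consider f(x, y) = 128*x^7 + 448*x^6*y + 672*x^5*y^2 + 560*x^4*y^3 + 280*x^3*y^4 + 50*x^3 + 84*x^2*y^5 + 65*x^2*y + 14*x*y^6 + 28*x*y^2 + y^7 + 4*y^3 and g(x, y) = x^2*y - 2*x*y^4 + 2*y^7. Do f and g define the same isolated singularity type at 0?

The Hessian of f at 0 has rank 0. Corank 2; j^3 = (2*x + y)*(5*x + 2*y)^2 has shape L^2 M (L != M), so D-series; mu = 8 gives D_8. The Hessian of g at 0 has rank 0. Corank 2; j^3 = x^2*y has shape L^2 M (L != M), so D-series; mu = 8 gives D_8. Both have type D_8, hence right-equivalent.

Yes.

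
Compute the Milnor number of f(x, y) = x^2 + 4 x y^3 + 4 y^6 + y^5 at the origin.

4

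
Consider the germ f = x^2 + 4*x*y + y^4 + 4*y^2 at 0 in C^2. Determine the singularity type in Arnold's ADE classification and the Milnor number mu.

The Hessian of f at 0 is [[2, 4], [4, 8]] with rank 1, so corank 1. A Groebner basis of the Jacobian ideal J(f) in C{x,y} is {y^3, x + 2*y}; counting standard monomials gives mu = 3. Corank 1: A-series; mu = 3 gives A_3.

Type A3, Milnor number mu = 3.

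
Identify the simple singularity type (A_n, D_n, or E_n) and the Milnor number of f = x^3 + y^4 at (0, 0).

Type E_{6}, Milnor number mu = 6.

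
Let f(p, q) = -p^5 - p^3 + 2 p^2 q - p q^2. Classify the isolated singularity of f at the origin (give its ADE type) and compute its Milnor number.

Type D_6, Milnor number mu = 6.

The Hessian of f at 0 has rank 0. Corank 2; j^3 = -p*(p - q)^2 has shape L^2 M (L != M), so D-series; mu = 6 gives D_6.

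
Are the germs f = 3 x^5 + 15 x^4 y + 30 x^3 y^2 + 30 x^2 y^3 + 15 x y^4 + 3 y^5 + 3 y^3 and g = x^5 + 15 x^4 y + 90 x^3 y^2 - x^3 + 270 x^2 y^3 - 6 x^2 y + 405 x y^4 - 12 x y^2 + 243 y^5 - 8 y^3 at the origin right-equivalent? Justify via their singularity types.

Yes.

The Hessian of f at 0 is [[0, 0], [0, 0]] with rank 0, so corank 2. A Groebner basis of the Jacobian ideal J(f) in C{x,y} is {x^4 + 4*x^3*y, y^2}; counting standard monomials gives mu = 8. Corank 2; j^3 = 3*y^3 is a perfect cube, so E-series; the 5-jet and mu = 8 give E_8. The Hessian of g at 0 is [[0, 0], [0, 0]] with rank 0, so corank 2. A Groebner basis of the Jacobian ideal J(g) in C{x,y} is {y^5, x*y^3 + 9*y^4/4, x^2 + 4*x*y + 4*y^2}; counting standard monomials gives mu = 8. Corank 2; j^3 = -(x + 2*y)^3 is a perfect cube, so E-series; the 5-jet and mu = 8 give E_8. Both have type E_8, hence right-equivalent.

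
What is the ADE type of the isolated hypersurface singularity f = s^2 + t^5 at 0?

A4

The Hessian of f at 0 is [[2, 0], [0, 0]] with rank 1, so corank 1. A Groebner basis of the Jacobian ideal J(f) in C{s,t} is {t^4, s}; counting standard monomials gives mu = 4. Corank 1: A-series; mu = 4 gives A_4.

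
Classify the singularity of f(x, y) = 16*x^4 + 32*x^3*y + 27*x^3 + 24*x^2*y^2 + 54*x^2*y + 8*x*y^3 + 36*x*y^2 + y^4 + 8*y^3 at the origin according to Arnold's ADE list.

The Hessian of f at 0 has rank 0. Corank 2; j^3 = (3*x + 2*y)^3 is a perfect cube, so E-series; the 4-jet and mu = 6 give E_6.

E_6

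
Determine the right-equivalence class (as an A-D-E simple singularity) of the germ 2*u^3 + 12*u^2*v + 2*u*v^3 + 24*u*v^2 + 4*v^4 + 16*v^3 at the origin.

E_7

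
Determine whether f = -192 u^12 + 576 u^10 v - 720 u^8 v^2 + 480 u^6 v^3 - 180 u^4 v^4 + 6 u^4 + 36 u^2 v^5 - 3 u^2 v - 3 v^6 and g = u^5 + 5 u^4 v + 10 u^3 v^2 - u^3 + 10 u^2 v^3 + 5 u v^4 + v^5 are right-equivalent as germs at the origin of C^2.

No.

The Hessian of f at 0 has rank 0. Corank 2; j^3 = -3*u^2*v has shape L^2 M (L != M), so D-series; mu = 7 gives D_7. The Hessian of g at 0 has rank 0. Corank 2; j^3 = -u^3 is a perfect cube, so E-series; the 5-jet and mu = 8 give E_8. f is D_7 but g is E_8, hence not right-equivalent.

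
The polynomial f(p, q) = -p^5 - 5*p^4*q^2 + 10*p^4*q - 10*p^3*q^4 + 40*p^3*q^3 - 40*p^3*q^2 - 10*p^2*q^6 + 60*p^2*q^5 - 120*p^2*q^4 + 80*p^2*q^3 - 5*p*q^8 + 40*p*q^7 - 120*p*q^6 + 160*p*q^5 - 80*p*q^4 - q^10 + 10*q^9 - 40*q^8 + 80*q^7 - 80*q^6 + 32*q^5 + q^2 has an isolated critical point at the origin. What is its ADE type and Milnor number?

The Hessian of f at 0 is [[0, 0], [0, 2]] with rank 1, so corank 1. A Groebner basis of the Jacobian ideal J(f) in C{p,q} is {p^4, q}; counting standard monomials gives mu = 4. Corank 1: A-series; mu = 4 gives A_4.

Type A4, Milnor number mu = 4.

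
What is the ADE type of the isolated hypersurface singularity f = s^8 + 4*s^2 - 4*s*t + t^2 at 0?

A_7

The Hessian of f at 0 has rank 1. Corank 1: A-series; mu = 7 gives A_7.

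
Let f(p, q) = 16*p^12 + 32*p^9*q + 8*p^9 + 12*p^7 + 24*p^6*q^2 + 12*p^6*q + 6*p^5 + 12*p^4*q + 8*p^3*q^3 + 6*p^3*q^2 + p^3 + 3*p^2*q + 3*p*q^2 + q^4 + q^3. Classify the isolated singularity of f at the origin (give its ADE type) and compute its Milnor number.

Type E_{6}, Milnor number mu = 6.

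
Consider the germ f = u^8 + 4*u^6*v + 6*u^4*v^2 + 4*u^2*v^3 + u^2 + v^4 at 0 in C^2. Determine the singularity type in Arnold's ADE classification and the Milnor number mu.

Type A_3, Milnor number mu = 3.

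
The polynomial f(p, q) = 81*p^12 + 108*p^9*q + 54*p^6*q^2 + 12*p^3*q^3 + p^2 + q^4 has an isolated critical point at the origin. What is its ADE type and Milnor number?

The Hessian of f at 0 has rank 1. Corank 1: A-series; mu = 3 gives A_3.

Type A_3, Milnor number mu = 3.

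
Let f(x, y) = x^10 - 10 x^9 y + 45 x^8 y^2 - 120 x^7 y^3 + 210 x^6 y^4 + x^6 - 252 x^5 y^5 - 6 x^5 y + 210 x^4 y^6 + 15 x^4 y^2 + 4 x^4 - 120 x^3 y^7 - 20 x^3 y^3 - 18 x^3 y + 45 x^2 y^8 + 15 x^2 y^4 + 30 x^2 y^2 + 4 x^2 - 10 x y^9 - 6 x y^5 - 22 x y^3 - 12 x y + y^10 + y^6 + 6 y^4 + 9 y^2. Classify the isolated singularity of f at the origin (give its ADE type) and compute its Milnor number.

The Hessian of f at 0 has rank 1. Corank 1: A-series; mu = 9 gives A_9.

Type A_{9}, Milnor number mu = 9.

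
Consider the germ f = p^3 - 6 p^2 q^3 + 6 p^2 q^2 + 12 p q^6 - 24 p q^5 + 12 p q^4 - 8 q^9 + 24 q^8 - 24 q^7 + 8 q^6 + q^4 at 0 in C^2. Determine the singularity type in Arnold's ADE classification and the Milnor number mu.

Type E6, Milnor number mu = 6.

The Hessian of f at 0 is [[0, 0], [0, 0]] with rank 0, so corank 2. A Groebner basis of the Jacobian ideal J(f) in C{p,q} is {p^3, p^2*q, p^2/4 + p*q^2, q^3}; counting standard monomials gives mu = 6. Corank 2; j^3 = p^3 is a perfect cube, so E-series; the 4-jet and mu = 6 give E_6.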